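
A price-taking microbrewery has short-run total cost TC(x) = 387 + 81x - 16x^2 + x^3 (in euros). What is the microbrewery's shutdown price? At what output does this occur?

The firm shuts down when price falls below the minimum of average variable cost. AVC = VC/x = 81 - 16x + x^2.
At the minimum of AVC, MC = AVC. MC = 81 - 32x + 3x^2; setting MC = AVC gives 2x^2 - 16x = 0, so x = 8. min AVC = 17.
The firm shuts down for any P below €17.

€17 per unit, at x = 8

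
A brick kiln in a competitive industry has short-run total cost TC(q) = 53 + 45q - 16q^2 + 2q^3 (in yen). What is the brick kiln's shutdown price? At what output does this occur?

¥13 per unit, at q = 4

The firm shuts down when price falls below the minimum of average variable cost. AVC = VC/q = 45 - 16q + 2q^2.
dAVC/dq = -16 + 4q = 0 gives q = 4. min AVC = 45 - 16·4 + 2·4^2 = 13.
For P < ¥13 the firm produces nothing.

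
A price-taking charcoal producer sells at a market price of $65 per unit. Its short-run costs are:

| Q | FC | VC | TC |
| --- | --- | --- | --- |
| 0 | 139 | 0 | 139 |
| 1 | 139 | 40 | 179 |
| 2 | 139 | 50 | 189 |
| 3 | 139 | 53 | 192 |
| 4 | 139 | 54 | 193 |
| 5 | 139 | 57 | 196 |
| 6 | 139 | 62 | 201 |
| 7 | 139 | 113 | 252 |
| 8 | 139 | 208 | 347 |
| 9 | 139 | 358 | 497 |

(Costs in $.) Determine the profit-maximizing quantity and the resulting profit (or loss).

Profit at each row (π = 65Q − TC): Q=0: -139; Q=1: -114; Q=2: -59; Q=3: 3; Q=4: 67; Q=5: 129; Q=6: 189; Q=7: 203; Q=8: 173; Q=9: 88.
Profit is maximized at Q = 7. AVC there is 113/7 = $16.14 ≤ P, so producing beats shutting down (which would give -$139).

Q = 7; profit = $203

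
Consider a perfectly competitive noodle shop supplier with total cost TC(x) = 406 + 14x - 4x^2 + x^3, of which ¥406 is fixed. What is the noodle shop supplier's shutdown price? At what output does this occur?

¥10 per unit, at x = 2

Short-run supply begins at min AVC. From VC = 14x - 4x^2 + x^3, AVC = 14 - 4x + x^2.
dAVC/dx = -4 + 2x = 0 gives x = 2. min AVC = 14 - 4·2 + 2^2 = 10.
The firm shuts down for any P below ¥10.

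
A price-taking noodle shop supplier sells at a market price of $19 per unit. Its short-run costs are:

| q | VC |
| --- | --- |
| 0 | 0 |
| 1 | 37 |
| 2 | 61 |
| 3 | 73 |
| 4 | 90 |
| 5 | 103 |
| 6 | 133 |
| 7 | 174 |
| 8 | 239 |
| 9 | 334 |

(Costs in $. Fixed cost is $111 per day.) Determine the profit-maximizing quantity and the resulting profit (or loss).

q = 0 (shut down); profit = -$111

Tabulate TR − TC: q=0: -111; q=1: -129; q=2: -134; q=3: -127; q=4: -125; q=5: -119; q=6: -130; q=7: -152; q=8: -198; q=9: -274.
Profit is highest at q = 0. Equivalently, the lowest AVC in the table is 103/5 ≈ $20.60 at q = 5, and P = $19 falls below it — price never covers variable cost, so the firm shuts down and loses only its fixed cost.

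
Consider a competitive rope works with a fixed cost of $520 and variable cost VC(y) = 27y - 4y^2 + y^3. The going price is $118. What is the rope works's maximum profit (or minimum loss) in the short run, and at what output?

AVC = 27 - 4y + y^2; min AVC = $23 at y = 2. Since P = $118 ≥ min AVC, the firm produces.
MC = 27 - 8y + 3y^2. Setting P = MC and taking the root on the rising branch gives y* = 7.
TR = 118·7 = 826. TC = 520 + 336 = 856. Profit = 826 − 856 = -$30.
Shutting down would mean losing the fixed cost of $520, so operating at a loss of $30 is better by $490.

Profit = -$30 at y = 7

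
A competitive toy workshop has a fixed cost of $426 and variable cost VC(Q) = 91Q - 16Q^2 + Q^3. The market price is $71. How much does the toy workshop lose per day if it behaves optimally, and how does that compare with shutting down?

AVC = 91 - 16Q + Q^2 has its minimum $27 at Q = 8; price $71 clears that bar, so the firm operates.
With MC = 91 - 32Q + 3Q^2, P = MC on the upward-sloping part at Q* = 10.
TR = 71·10 = 710. TC = 426 + 310 = 736. Profit = 710 − 736 = -$26.
By producing, the firm covers all variable cost plus $400 of fixed cost; shutting down would lose the full $426.

Profit = -$26 at Q = 10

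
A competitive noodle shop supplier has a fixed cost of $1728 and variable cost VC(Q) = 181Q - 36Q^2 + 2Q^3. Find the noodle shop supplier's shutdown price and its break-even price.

Shutdown price = min AVC. AVC = 181 - 36Q + 2Q^2, with vertex at Q = 9 and minimum $19.
ATC = 1728/Q + 181 - 36Q + 2Q^2. Setting dATC/dQ = −1728/Q^2 − 36 + 4Q = 0 gives Q = 12 (since 4·12^3 − 36·12^2 = 1728).
min ATC = 1728/12 + 181 − 36·12 + 2·12^2 = $181. That is the break-even price.
For $19 ≤ P < $181 the firm produces at a loss; below $19 it shuts down.

Shutdown price = $19; break-even price = $181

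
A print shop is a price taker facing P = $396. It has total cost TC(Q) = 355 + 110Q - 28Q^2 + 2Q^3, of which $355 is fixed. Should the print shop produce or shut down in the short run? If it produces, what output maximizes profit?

Strip out fixed cost: VC = 110Q - 28Q^2 + 2Q^3. Then AVC = 110 - 28Q + 2Q^2 and MC = 110 - 56Q + 6Q^2.
AVC hits its minimum where MC = AVC, at Q = 7, giving min AVC = 110 - 28·7 + 2·7^2 = $12.
Because $396 ≥ $12, revenue can cover variable cost; the firm operates.
Set P = MC: 396 = 110 - 56Q + 6Q^2 → -286 - 56Q + 6Q^2 = 0. The roots are Q = -11/3 and Q = 13; the profit-maximizing output is on the rising part of MC, so Q* = 13.
Check: AVC at Q = 13 is $84 ≤ P, so revenue covers variable cost.
Profit = P·Q − TC = 396·13 − 1447 = $3701.

Produce at Q = 13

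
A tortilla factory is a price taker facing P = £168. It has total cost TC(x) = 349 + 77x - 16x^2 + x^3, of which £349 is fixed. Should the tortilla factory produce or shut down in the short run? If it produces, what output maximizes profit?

Variable cost is VC = 77x - 16x^2 + x^3, so AVC = VC/x = 77 - 16x + x^2 and MC = dTC/dx = 77 - 32x + 3x^2.
The AVC parabola has its vertex at x = 16/2 = 8, where AVC = 77 - 16·8 + 8^2 = £13.
Because £168 ≥ £13, revenue can cover variable cost; the firm operates.
Solving P = MC: -91 - 32x + 3x^2 = 0 ⇒ x = -7/3 or 13. On the upward-sloping branch, x* = 13.
Check: AVC at x = 13 is £38 ≤ P, so revenue covers variable cost.
Profit = P·x − TC = 168·13 − 843 = £1341.

Produce at x = 13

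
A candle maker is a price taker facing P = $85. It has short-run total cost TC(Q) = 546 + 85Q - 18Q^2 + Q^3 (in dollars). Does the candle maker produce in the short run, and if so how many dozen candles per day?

Strip out fixed cost: VC = 85Q - 18Q^2 + Q^3. Then AVC = 85 - 18Q + Q^2 and MC = 85 - 36Q + 3Q^2.
The AVC parabola has its vertex at Q = 18/2 = 9, where AVC = 85 - 18·9 + 9^2 = $4.
P = $85 exceeds min AVC = $4, so the firm stays open.
Solving P = MC: -36Q + 3Q^2 = 0 ⇒ Q = 0 or 12. On the upward-sloping branch, Q* = 12.
Check: AVC at Q = 12 is $13 ≤ P, so revenue covers variable cost.
Profit = P·Q − TC = 85·12 − 702 = $318.

Produce at Q = 12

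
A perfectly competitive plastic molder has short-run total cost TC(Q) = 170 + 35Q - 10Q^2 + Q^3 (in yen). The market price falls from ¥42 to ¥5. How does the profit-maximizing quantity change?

AVC = 35 - 10Q + Q^2, minimized at Q = 5 where min AVC = ¥10. MC = 35 - 20Q + 3Q^2.
At P = ¥42 ≥ min AVC, set P = MC on the rising branch: Q = 7.
At P = ¥5 < min AVC = ¥10, price no longer covers variable cost at any output, so the firm shuts down: Q = 0.

Output falls from 7 to 0 (the firm shuts down)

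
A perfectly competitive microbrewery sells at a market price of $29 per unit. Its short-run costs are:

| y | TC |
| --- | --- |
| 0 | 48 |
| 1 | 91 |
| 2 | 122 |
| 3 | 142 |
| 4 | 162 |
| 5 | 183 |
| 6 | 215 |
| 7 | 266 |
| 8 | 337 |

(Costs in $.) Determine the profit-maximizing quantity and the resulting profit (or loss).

y = 5; profit = -$38

Profit at each row (π = 29y − TC): y=0: -48; y=1: -62; y=2: -64; y=3: -55; y=4: -46; y=5: -38; y=6: -41; y=7: -63; y=8: -105.
Profit is maximized at y = 5. AVC there is 135/5 = $27 ≤ P, so producing beats shutting down (which would give -$48).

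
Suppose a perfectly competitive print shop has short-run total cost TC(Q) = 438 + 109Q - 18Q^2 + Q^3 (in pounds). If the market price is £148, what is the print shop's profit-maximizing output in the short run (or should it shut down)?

Produce at Q = 13

Variable cost is VC = 109Q - 18Q^2 + Q^3, so AVC = VC/Q = 109 - 18Q + Q^2 and MC = dTC/dQ = 109 - 36Q + 3Q^2.
The AVC parabola has its vertex at Q = 18/2 = 9, where AVC = 109 - 18·9 + 9^2 = £28.
Since P = £148 ≥ min AVC = £28, price covers variable cost and the firm should produce.
Solving P = MC: -39 - 36Q + 3Q^2 = 0 ⇒ Q = -1 or 13. On the upward-sloping branch, Q* = 13.
Check: AVC at Q = 13 is £44 ≤ P, so revenue covers variable cost.
Profit = P·Q − TC = 148·13 − 1010 = £914.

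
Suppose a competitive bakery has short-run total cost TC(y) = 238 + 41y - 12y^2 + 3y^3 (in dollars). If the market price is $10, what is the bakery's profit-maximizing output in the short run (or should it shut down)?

Shut down

Variable cost is VC = 41y - 12y^2 + 3y^3, so AVC = VC/y = 41 - 12y + 3y^2 and MC = dTC/dy = 41 - 24y + 9y^2.
AVC is minimized where dAVC/dy = -12 + 6y = 0, at y = 2; min AVC = 41 - 12·2 + 3·2^2 = $29.
With P < min AVC ($10 < $29), every unit sold adds to the loss.
Best response: produce nothing and absorb the $238 fixed cost.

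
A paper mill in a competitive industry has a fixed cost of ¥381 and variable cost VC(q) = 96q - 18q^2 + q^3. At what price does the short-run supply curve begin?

Short-run supply begins at min AVC. From VC = 96q - 18q^2 + q^3, AVC = 96 - 18q + q^2.
At the minimum of AVC, MC = AVC. MC = 96 - 36q + 3q^2; setting MC = AVC gives 2q^2 - 18q = 0, so q = 9. min AVC = 15.
So the shutdown price is ¥15.

¥15 per unit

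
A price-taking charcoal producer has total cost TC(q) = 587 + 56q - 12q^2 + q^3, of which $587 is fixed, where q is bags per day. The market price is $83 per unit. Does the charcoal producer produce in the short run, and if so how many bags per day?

Produce at q = 9

Variable cost is VC = 56q - 12q^2 + q^3, so AVC = VC/q = 56 - 12q + q^2 and MC = dTC/dq = 56 - 24q + 3q^2.
The AVC parabola has its vertex at q = 12/2 = 6, where AVC = 56 - 12·6 + 6^2 = $20.
Since P = $83 ≥ min AVC = $20, price covers variable cost and the firm should produce.
Solving P = MC: -27 - 24q + 3q^2 = 0 ⇒ q = -1 or 9. On the upward-sloping branch, q* = 9.
Check: AVC at q = 9 is $29 ≤ P, so revenue covers variable cost.
Profit = P·q − TC = 83·9 − 848 = -$101, a loss, but smaller than the $587 fixed cost the firm would lose by shutting down.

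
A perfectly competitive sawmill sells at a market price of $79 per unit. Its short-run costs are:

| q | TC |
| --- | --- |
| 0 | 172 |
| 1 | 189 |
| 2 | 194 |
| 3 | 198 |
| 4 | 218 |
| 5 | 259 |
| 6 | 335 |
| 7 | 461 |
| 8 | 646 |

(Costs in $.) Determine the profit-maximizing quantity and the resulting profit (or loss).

q = 6; profit = $139

Profit at each row (π = 79q − TC): q=0: -172; q=1: -110; q=2: -36; q=3: 39; q=4: 98; q=5: 136; q=6: 139; q=7: 92; q=8: -14.
Profit is maximized at q = 6. AVC there is 163/6 = $27.17 ≤ P, so producing beats shutting down (which would give -$172).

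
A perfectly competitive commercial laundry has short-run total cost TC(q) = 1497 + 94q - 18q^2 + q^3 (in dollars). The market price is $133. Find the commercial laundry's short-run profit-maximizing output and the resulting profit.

AVC = 94 - 18q + q^2 has its minimum $13 at q = 9; price $133 clears that bar, so the firm operates.
With MC = 94 - 36q + 3q^2, P = MC on the upward-sloping part at q* = 13.
TR = 133·13 = 1729. TC = 1497 + 377 = 1874. Profit = 1729 − 1874 = -$145.
That loss of $145 beats the $1497 the firm would lose by shutting down; producing recovers $1352 of fixed cost.

Profit = -$145 at q = 13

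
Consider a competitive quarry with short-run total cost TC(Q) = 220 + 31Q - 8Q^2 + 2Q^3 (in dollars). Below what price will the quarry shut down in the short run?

The firm shuts down when price falls below the minimum of average variable cost. AVC = VC/Q = 31 - 8Q + 2Q^2.
dAVC/dQ = -8 + 4Q = 0 gives Q = 2. min AVC = 31 - 8·2 + 2·2^2 = 23.
The firm shuts down for any P below $23.

$23 per unit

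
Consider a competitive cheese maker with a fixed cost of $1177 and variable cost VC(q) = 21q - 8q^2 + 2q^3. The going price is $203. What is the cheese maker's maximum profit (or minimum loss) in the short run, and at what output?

Profit = -$197 at q = 7

AVC = 21 - 8q + 2q^2; min AVC = $13 at q = 2. Since P = $203 ≥ min AVC, the firm produces.
MC = 21 - 16q + 6q^2. Setting P = MC and taking the root on the rising branch gives q* = 7.
TR = 203·7 = 1421. TC = 1177 + 441 = 1618. Profit = 1421 − 1618 = -$197.
That loss of $197 beats the $1177 the firm would lose by shutting down; producing recovers $980 of fixed cost.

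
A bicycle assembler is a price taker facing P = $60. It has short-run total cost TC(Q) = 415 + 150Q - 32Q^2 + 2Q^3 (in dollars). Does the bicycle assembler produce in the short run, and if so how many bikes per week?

Produce at Q = 9

From TC, MC = TC'(Q) = 150 - 64Q + 6Q^2 and AVC = VC/Q = 150 - 32Q + 2Q^2.
AVC is minimized where dAVC/dQ = -32 + 4Q = 0, at Q = 8; min AVC = 150 - 32·8 + 2·8^2 = $22.
Because $60 ≥ $22, revenue can cover variable cost; the firm operates.
P = MC gives 90 - 64Q + 6Q^2 = 0, with roots 5/3 and 9. Take the larger (rising MC): Q* = 9.
Check: AVC at Q = 9 is $24 ≤ P, so revenue covers variable cost.
Profit = P·Q − TC = 60·9 − 631 = -$91, a loss, but smaller than the $415 fixed cost the firm would lose by shutting down.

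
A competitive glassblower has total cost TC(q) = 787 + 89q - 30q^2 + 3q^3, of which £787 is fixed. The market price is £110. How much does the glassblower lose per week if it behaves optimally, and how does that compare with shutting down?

Profit = -£199 at q = 7

AVC = 89 - 30q + 3q^2 has its minimum £14 at q = 5; price £110 clears that bar, so the firm operates.
With MC = 89 - 60q + 9q^2, P = MC on the upward-sloping part at q* = 7.
TR = 110·7 = 770. TC = 787 + 182 = 969. Profit = 770 − 969 = -£199.
That loss of £199 beats the £787 the firm would lose by shutting down; producing recovers £588 of fixed cost.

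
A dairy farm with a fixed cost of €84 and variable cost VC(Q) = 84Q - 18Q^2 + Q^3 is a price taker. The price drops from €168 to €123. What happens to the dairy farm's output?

Output falls from 14 to 13

AVC = 84 - 18Q + Q^2, minimized at Q = 9 where min AVC = €3. MC = 84 - 36Q + 3Q^2.
At P = €168 ≥ min AVC, set P = MC on the rising branch: Q = 14.
At P = €123 ≥ min AVC, set P = MC: Q = 13. The firm stays open but cuts output.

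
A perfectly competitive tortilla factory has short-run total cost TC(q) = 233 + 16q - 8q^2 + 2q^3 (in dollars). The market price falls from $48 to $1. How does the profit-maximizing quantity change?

AVC = 16 - 8q + 2q^2, minimized at q = 2 where min AVC = $8. MC = 16 - 16q + 6q^2.
With P = $48 above the shutdown price, P = MC gives q = 4.
At P = $1 < min AVC = $8, price no longer covers variable cost at any output, so the firm shuts down: q = 0.

Output falls from 4 to 0 (the firm shuts down)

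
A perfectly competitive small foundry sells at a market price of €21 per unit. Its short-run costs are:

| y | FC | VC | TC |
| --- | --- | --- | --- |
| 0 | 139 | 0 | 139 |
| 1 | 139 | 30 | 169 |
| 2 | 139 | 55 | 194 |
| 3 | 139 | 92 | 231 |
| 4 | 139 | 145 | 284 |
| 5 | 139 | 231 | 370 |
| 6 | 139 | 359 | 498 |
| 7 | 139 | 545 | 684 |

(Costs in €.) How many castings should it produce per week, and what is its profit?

y = 0 (shut down); profit = -€139

Profit at each row (π = 21y − TC): y=0: -139; y=1: -148; y=2: -152; y=3: -168; y=4: -200; y=5: -265; y=6: -372; y=7: -537.
Profit is highest at y = 0. Equivalently, the lowest AVC in the table is 55/2 ≈ €27.50 at y = 2, and P = €21 falls below it — price never covers variable cost, so the firm shuts down and loses only its fixed cost.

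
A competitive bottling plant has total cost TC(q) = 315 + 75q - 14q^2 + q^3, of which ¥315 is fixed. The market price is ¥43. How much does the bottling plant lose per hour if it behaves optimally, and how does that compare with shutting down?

AVC = 75 - 14q + q^2; min AVC = ¥26 at q = 7. Since P = ¥43 ≥ min AVC, the firm produces.
With MC = 75 - 28q + 3q^2, P = MC on the upward-sloping part at q* = 8.
TR = 43·8 = 344. TC = 315 + 216 = 531. Profit = 344 − 531 = -¥187.
Shutting down would mean losing the fixed cost of ¥315, so operating at a loss of ¥187 is better by ¥128.

Profit = -¥187 at q = 8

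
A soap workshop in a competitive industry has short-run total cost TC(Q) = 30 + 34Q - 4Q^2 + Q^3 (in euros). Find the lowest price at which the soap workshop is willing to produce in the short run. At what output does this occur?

The firm shuts down when price falls below the minimum of average variable cost. AVC = VC/Q = 34 - 4Q + Q^2.
dAVC/dQ = -4 + 2Q = 0 gives Q = 2. min AVC = 34 - 4·2 + 2^2 = 30.
The firm shuts down for any P below €30.

€30 per unit, at Q = 2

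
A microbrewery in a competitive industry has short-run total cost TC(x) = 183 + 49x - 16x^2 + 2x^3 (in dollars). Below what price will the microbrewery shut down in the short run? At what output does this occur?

$17 per unit, at x = 4

The shutdown price is the minimum of AVC. VC = 49x - 16x^2 + 2x^3, so AVC = 49 - 16x + 2x^2.
dAVC/dx = -16 + 4x = 0 gives x = 4. min AVC = 49 - 16·4 + 2·4^2 = 17.
The firm shuts down for any P below $17.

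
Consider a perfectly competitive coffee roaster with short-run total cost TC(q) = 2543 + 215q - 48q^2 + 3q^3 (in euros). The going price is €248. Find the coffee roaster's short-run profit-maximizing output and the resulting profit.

AVC = 215 - 48q + 3q^2; min AVC = €23 at q = 8. Since P = €248 ≥ min AVC, the firm produces.
With MC = 215 - 96q + 9q^2, P = MC on the upward-sloping part at q* = 11.
TR = 248·11 = 2728. TC = 2543 + 550 = 3093. Profit = 2728 − 3093 = -€365.
By producing, the firm covers all variable cost plus €2178 of fixed cost; shutting down would lose the full €2543.

Profit = -€365 at q = 11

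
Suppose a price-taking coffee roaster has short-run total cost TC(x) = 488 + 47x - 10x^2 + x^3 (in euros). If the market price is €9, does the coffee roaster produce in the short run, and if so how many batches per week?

Shut down

From TC, MC = TC'(x) = 47 - 20x + 3x^2 and AVC = VC/x = 47 - 10x + x^2.
The AVC parabola has its vertex at x = 10/2 = 5, where AVC = 47 - 10·5 + 5^2 = €22.
Since P = €9 < min AVC = €22, price fails to cover variable cost at any output.
Best response: produce nothing and absorb the €488 fixed cost.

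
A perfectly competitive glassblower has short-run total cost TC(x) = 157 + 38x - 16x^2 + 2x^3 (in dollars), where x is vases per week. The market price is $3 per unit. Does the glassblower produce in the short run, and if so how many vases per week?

Shut down

Variable cost is VC = 38x - 16x^2 + 2x^3, so AVC = VC/x = 38 - 16x + 2x^2 and MC = dTC/dx = 38 - 32x + 6x^2.
The AVC parabola has its vertex at x = 16/4 = 4, where AVC = 38 - 16·4 + 2·4^2 = $6.
Since P = $3 < min AVC = $6, price fails to cover variable cost at any output.
Best response: produce nothing and absorb the $157 fixed cost.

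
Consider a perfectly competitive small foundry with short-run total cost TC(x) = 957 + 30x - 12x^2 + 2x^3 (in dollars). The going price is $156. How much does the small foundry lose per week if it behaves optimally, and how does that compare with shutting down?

Profit = -$173 at x = 7

AVC = 30 - 12x + 2x^2; min AVC = $12 at x = 3. Since P = $156 ≥ min AVC, the firm produces.
MC = 30 - 24x + 6x^2. Setting P = MC and taking the root on the rising branch gives x* = 7.
TR = 156·7 = 1092. TC = 957 + 308 = 1265. Profit = 1092 − 1265 = -$173.
That loss of $173 beats the $957 the firm would lose by shutting down; producing recovers $784 of fixed cost.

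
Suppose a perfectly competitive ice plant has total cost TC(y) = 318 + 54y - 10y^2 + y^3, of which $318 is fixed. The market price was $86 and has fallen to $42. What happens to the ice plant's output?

AVC = 54 - 10y + y^2, minimized at y = 5 where min AVC = $29. MC = 54 - 20y + 3y^2.
With P = $86 above the shutdown price, P = MC gives y = 8.
At P = $42 ≥ min AVC, set P = MC: y = 6. The firm stays open but cuts output.

Output falls from 8 to 6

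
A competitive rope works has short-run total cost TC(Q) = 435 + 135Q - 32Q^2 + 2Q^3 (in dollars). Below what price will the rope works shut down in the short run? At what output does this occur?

$7 per unit, at Q = 8

The firm shuts down when price falls below the minimum of average variable cost. AVC = VC/Q = 135 - 32Q + 2Q^2.
dAVC/dQ = -32 + 4Q = 0 gives Q = 8. min AVC = 135 - 32·8 + 2·8^2 = 7.
For P < $7 the firm produces nothing.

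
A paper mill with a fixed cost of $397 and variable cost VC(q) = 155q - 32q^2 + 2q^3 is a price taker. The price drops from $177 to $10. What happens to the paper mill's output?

Output falls from 11 to 0 (the firm shuts down)

AVC = 155 - 32q + 2q^2, minimized at q = 8 where min AVC = $27. MC = 155 - 64q + 6q^2.
With P = $177 above the shutdown price, P = MC gives q = 11.
At P = $10 < min AVC = $27, price no longer covers variable cost at any output, so the firm shuts down: q = 0.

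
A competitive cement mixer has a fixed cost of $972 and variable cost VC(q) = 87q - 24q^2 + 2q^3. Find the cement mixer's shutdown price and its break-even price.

Shutdown price = $15; break-even price = $141

Shutdown price = min AVC. AVC = 87 - 24q + 2q^2, with vertex at q = 6 and minimum $15.
ATC = 972/q + 87 - 24q + 2q^2. Setting dATC/dq = −972/q^2 − 24 + 4q = 0 gives q = 9 (since 4·9^3 − 24·9^2 = 972).
min ATC = 972/9 + 87 − 24·9 + 2·9^2 = $141. That is the break-even price.
For $15 ≤ P < $141 the firm produces at a loss; below $15 it shuts down.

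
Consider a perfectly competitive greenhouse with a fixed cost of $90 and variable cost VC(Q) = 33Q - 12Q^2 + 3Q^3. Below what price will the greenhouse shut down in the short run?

Short-run supply begins at min AVC. From VC = 33Q - 12Q^2 + 3Q^3, AVC = 33 - 12Q + 3Q^2.
dAVC/dQ = -12 + 6Q = 0 gives Q = 2. min AVC = 33 - 12·2 + 3·2^2 = 21.
For P < $21 the firm produces nothing.

$21 per unit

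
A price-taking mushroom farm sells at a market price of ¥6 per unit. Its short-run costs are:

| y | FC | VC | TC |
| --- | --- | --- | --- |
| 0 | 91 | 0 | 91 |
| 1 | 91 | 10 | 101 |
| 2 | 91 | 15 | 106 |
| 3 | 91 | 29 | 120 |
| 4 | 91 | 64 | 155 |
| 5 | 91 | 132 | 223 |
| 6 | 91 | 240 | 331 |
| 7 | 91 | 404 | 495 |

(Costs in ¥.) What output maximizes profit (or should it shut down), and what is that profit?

Tabulate TR − TC: y=0: -91; y=1: -95; y=2: -94; y=3: -102; y=4: -131; y=5: -193; y=6: -295; y=7: -453.
Profit is highest at y = 0. Equivalently, the lowest AVC in the table is 15/2 ≈ ¥7.50 at y = 2, and P = ¥6 falls below it — price never covers variable cost, so the firm shuts down and loses only its fixed cost.

y = 0 (shut down); profit = -¥91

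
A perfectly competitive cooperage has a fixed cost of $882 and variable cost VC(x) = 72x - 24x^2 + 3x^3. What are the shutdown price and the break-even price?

Shutdown price = $24; break-even price = $177

AVC = 72 - 24x + 3x^2; minimized at x = 4, giving min AVC = $24. That is the shutdown price.
ATC = 882/x + 72 - 24x + 3x^2. Setting dATC/dx = −882/x^2 − 24 + 6x = 0 gives x = 7 (since 6·7^3 − 24·7^2 = 882).
min ATC = 882/7 + 72 − 24·7 + 3·7^2 = $177. That is the break-even price.
Between these two prices the firm operates at a loss; above $177 it earns a profit.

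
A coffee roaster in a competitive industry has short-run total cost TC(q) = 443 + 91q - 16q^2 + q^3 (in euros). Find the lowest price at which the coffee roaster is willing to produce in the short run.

The shutdown price is the minimum of AVC. VC = 91q - 16q^2 + q^3, so AVC = 91 - 16q + q^2.
At the minimum of AVC, MC = AVC. MC = 91 - 32q + 3q^2; setting MC = AVC gives 2q^2 - 16q = 0, so q = 8. min AVC = 27.
For P < €27 the firm produces nothing.

€27 per unit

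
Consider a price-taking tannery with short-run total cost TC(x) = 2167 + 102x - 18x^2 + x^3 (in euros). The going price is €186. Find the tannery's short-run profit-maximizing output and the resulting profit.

Profit = -€207 at x = 14

AVC = 102 - 18x + x^2; min AVC = €21 at x = 9. Since P = €186 ≥ min AVC, the firm produces.
MC = 102 - 36x + 3x^2. Setting P = MC and taking the root on the rising branch gives x* = 14.
TR = 186·14 = 2604. TC = 2167 + 644 = 2811. Profit = 2604 − 2811 = -€207.
That loss of €207 beats the €2167 the firm would lose by shutting down; producing recovers €1960 of fixed cost.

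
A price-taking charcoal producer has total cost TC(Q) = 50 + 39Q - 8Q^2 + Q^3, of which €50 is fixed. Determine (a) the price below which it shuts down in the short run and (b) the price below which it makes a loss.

Shutdown price = €23; break-even price = €34

Shutdown price = min AVC. AVC = 39 - 8Q + Q^2, with vertex at Q = 4 and minimum €23.
ATC = 50/Q + 39 - 8Q + Q^2. Setting dATC/dQ = −50/Q^2 − 8 + 2Q = 0 gives Q = 5 (since 2·5^3 − 8·5^2 = 50).
min ATC = 50/5 + 39 − 8·5 + 5^2 = €34. That is the break-even price.
For €23 ≤ P < €34 the firm produces at a loss; below €23 it shuts down.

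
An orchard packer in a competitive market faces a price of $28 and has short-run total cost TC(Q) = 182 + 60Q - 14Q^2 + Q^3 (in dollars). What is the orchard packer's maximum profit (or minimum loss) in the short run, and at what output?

Profit = -$54 at Q = 8

AVC = 60 - 14Q + Q^2 has its minimum $11 at Q = 7; price $28 clears that bar, so the firm operates.
MC = 60 - 28Q + 3Q^2. Setting P = MC and taking the root on the rising branch gives Q* = 8.
TR = 28·8 = 224. TC = 182 + 96 = 278. Profit = 224 − 278 = -$54.
Shutting down would mean losing the fixed cost of $182, so operating at a loss of $54 is better by $128.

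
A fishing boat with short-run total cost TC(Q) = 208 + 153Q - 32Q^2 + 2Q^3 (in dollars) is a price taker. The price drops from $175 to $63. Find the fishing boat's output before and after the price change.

AVC = 153 - 32Q + 2Q^2, minimized at Q = 8 where min AVC = $25. MC = 153 - 64Q + 6Q^2.
With P = $175 above the shutdown price, P = MC gives Q = 11.
At P = $63 ≥ min AVC, set P = MC: Q = 9. The firm stays open but cuts output.

Output falls from 11 to 9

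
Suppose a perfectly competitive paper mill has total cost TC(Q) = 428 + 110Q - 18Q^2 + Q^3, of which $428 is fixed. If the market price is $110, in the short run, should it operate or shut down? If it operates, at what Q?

Variable cost is VC = 110Q - 18Q^2 + Q^3, so AVC = VC/Q = 110 - 18Q + Q^2 and MC = dTC/dQ = 110 - 36Q + 3Q^2.
The AVC parabola has its vertex at Q = 18/2 = 9, where AVC = 110 - 18·9 + 9^2 = $29.
P = $110 exceeds min AVC = $29, so the firm stays open.
Solving P = MC: -36Q + 3Q^2 = 0 ⇒ Q = 0 or 12. On the upward-sloping branch, Q* = 12.
Check: AVC at Q = 12 is $38 ≤ P, so revenue covers variable cost.
Profit = P·Q − TC = 110·12 − 884 = $436.

Produce at Q = 12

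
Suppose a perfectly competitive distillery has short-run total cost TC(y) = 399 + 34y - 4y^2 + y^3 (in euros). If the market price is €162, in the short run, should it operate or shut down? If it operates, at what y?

Produce at y = 8

Strip out fixed cost: VC = 34y - 4y^2 + y^3. Then AVC = 34 - 4y + y^2 and MC = 34 - 8y + 3y^2.
AVC hits its minimum where MC = AVC, at y = 2, giving min AVC = 34 - 4·2 + 2^2 = €30.
P = €162 exceeds min AVC = €30, so the firm stays open.
Set P = MC: 162 = 34 - 8y + 3y^2 → -128 - 8y + 3y^2 = 0. The roots are y = -16/3 and y = 8; the profit-maximizing output is on the rising part of MC, so y* = 8.
Check: AVC at y = 8 is €66 ≤ P, so revenue covers variable cost.
Profit = P·y − TC = 162·8 − 927 = €369.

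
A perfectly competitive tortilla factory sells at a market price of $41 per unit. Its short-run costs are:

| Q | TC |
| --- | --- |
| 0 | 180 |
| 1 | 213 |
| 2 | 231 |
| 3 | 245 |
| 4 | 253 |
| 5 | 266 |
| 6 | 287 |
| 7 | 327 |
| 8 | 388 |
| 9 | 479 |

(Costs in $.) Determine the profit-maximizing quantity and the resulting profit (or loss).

Profit at each row (π = 41Q − TC): Q=0: -180; Q=1: -172; Q=2: -149; Q=3: -122; Q=4: -89; Q=5: -61; Q=6: -41; Q=7: -40; Q=8: -60; Q=9: -110.
Profit is maximized at Q = 7. AVC there is 147/7 = $21 ≤ P, so producing beats shutting down (which would give -$180).

Q = 7; profit = -$40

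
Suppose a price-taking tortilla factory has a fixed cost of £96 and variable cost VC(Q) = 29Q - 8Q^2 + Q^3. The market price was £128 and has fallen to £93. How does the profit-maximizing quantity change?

Output falls from 9 to 8

AVC = 29 - 8Q + Q^2, minimized at Q = 4 where min AVC = £13. MC = 29 - 16Q + 3Q^2.
With P = £128 above the shutdown price, P = MC gives Q = 9.
At P = £93 ≥ min AVC, set P = MC: Q = 8. The firm stays open but cuts output.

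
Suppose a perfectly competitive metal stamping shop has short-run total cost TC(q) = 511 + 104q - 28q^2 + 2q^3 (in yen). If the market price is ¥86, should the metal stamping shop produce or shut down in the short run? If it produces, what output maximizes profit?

Strip out fixed cost: VC = 104q - 28q^2 + 2q^3. Then AVC = 104 - 28q + 2q^2 and MC = 104 - 56q + 6q^2.
AVC hits its minimum where MC = AVC, at q = 7, giving min AVC = 104 - 28·7 + 2·7^2 = ¥6.
P = ¥86 exceeds min AVC = ¥6, so the firm stays open.
Set P = MC: 86 = 104 - 56q + 6q^2 → 18 - 56q + 6q^2 = 0. The roots are q = 1/3 and q = 9; the profit-maximizing output is on the rising part of MC, so q* = 9.
Check: AVC at q = 9 is ¥14 ≤ P, so revenue covers variable cost.
Profit = P·q − TC = 86·9 − 637 = ¥137.

Produce at q = 9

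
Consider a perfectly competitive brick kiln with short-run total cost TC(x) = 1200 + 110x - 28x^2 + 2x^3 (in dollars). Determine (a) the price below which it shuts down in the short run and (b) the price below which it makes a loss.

Shutdown price = $12; break-even price = $150

Shutdown price = min AVC. AVC = 110 - 28x + 2x^2, with vertex at x = 7 and minimum $12.
ATC = 1200/x + 110 - 28x + 2x^2. Setting dATC/dx = −1200/x^2 − 28 + 4x = 0 gives x = 10 (since 4·10^3 − 28·10^2 = 1200).
min ATC = 1200/10 + 110 − 28·10 + 2·10^2 = $150. That is the break-even price.
Between these two prices the firm operates at a loss; above $150 it earns a profit.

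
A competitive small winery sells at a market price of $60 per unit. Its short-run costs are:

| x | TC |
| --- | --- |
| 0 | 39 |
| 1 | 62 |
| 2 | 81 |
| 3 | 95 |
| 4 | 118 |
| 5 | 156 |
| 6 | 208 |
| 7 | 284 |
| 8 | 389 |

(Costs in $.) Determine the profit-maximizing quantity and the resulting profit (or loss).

Compute π = P·x − TC at each output: x=0: -39; x=1: -2; x=2: 39; x=3: 85; x=4: 122; x=5: 144; x=6: 152; x=7: 136; x=8: 91.
Profit is maximized at x = 6. AVC there is 169/6 = $28.17 ≤ P, so producing beats shutting down (which would give -$39).

x = 6; profit = $152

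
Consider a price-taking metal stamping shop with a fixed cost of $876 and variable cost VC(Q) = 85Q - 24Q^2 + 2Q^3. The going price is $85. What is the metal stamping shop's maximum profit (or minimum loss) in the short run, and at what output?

AVC = 85 - 24Q + 2Q^2 has its minimum $13 at Q = 6; price $85 clears that bar, so the firm operates.
MC = 85 - 48Q + 6Q^2. Setting P = MC and taking the root on the rising branch gives Q* = 8.
TR = 85·8 = 680. TC = 876 + 168 = 1044. Profit = 680 − 1044 = -$364.
Shutting down would mean losing the fixed cost of $876, so operating at a loss of $364 is better by $512.

Profit = -$364 at Q = 8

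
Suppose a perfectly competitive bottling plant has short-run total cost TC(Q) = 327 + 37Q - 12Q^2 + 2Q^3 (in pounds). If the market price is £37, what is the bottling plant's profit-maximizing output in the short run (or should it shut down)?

Produce at Q = 4

Strip out fixed cost: VC = 37Q - 12Q^2 + 2Q^3. Then AVC = 37 - 12Q + 2Q^2 and MC = 37 - 24Q + 6Q^2.
The AVC parabola has its vertex at Q = 12/4 = 3, where AVC = 37 - 12·3 + 2·3^2 = £19.
P = £37 exceeds min AVC = £19, so the firm stays open.
P = MC gives -24Q + 6Q^2 = 0, with roots 0 and 4. Take the larger (rising MC): Q* = 4.
Check: AVC at Q = 4 is £21 ≤ P, so revenue covers variable cost.
Profit = P·Q − TC = 37·4 − 411 = -£263, a loss, but smaller than the £327 fixed cost the firm would lose by shutting down.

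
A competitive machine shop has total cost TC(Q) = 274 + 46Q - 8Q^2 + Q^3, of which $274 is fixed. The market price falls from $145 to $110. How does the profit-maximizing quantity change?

Output falls from 9 to 8

AVC = 46 - 8Q + Q^2, minimized at Q = 4 where min AVC = $30. MC = 46 - 16Q + 3Q^2.
At P = $145 ≥ min AVC, set P = MC on the rising branch: Q = 9.
At P = $110 ≥ min AVC, set P = MC: Q = 8. The firm stays open but cuts output.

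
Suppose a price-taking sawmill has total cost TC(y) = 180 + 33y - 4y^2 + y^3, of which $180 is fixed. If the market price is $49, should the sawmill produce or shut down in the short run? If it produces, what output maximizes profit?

Variable cost is VC = 33y - 4y^2 + y^3, so AVC = VC/y = 33 - 4y + y^2 and MC = dTC/dy = 33 - 8y + 3y^2.
AVC hits its minimum where MC = AVC, at y = 2, giving min AVC = 33 - 4·2 + 2^2 = $29.
Because $49 ≥ $29, revenue can cover variable cost; the firm operates.
Set P = MC: 49 = 33 - 8y + 3y^2 → -16 - 8y + 3y^2 = 0. The roots are y = -4/3 and y = 4; the profit-maximizing output is on the rising part of MC, so y* = 4.
Check: AVC at y = 4 is $33 ≤ P, so revenue covers variable cost.
Profit = P·y − TC = 49·4 − 312 = -$116, a loss, but smaller than the $180 fixed cost the firm would lose by shutting down.

Produce at y = 4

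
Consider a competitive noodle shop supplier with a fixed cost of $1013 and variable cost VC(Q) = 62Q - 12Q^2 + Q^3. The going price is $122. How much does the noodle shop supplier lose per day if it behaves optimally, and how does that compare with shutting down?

AVC = 62 - 12Q + Q^2 has its minimum $26 at Q = 6; price $122 clears that bar, so the firm operates.
MC = 62 - 24Q + 3Q^2. Setting P = MC and taking the root on the rising branch gives Q* = 10.
TR = 122·10 = 1220. TC = 1013 + 420 = 1433. Profit = 1220 − 1433 = -$213.
By producing, the firm covers all variable cost plus $800 of fixed cost; shutting down would lose the full $1013.

Profit = -$213 at Q = 10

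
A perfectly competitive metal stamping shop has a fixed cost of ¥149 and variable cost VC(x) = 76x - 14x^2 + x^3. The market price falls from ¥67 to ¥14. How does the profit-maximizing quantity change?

MC = 76 - 28x + 3x^2; the shutdown threshold is min AVC = ¥27 (at x = 7).
At P = ¥67 ≥ min AVC, set P = MC on the rising branch: x = 9.
At P = ¥14 < min AVC = ¥27, price no longer covers variable cost at any output, so the firm shuts down: x = 0.

Output falls from 9 to 0 (the firm shuts down)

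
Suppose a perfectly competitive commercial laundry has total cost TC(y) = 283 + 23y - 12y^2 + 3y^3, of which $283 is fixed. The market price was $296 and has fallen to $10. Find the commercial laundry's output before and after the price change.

AVC = 23 - 12y + 3y^2, minimized at y = 2 where min AVC = $11. MC = 23 - 24y + 9y^2.
At P = $296 ≥ min AVC, set P = MC on the rising branch: y = 7.
At P = $10 < min AVC = $11, price no longer covers variable cost at any output, so the firm shuts down: y = 0.

Output falls from 7 to 0 (the firm shuts down)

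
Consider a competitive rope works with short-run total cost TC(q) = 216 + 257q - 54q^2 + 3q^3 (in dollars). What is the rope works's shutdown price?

The firm shuts down when price falls below the minimum of average variable cost. AVC = VC/q = 257 - 54q + 3q^2.
dAVC/dq = -54 + 6q = 0 gives q = 9. min AVC = 257 - 54·9 + 3·9^2 = 14.
So the shutdown price is $14.

$14 per unit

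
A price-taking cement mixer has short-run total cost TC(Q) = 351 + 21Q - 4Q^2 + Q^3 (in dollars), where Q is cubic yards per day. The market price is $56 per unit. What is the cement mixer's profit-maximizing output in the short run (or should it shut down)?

Produce at Q = 5

From TC, MC = TC'(Q) = 21 - 8Q + 3Q^2 and AVC = VC/Q = 21 - 4Q + Q^2.
The AVC parabola has its vertex at Q = 4/2 = 2, where AVC = 21 - 4·2 + 2^2 = $17.
P = $56 exceeds min AVC = $17, so the firm stays open.
P = MC gives -35 - 8Q + 3Q^2 = 0, with roots -7/3 and 5. Take the larger (rising MC): Q* = 5.
Check: AVC at Q = 5 is $26 ≤ P, so revenue covers variable cost.
Profit = P·Q − TC = 56·5 − 481 = -$201, a loss, but smaller than the $351 fixed cost the firm would lose by shutting down.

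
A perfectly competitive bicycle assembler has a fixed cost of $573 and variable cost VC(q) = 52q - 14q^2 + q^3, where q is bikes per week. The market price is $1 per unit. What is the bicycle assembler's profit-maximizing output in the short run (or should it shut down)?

From TC, MC = TC'(q) = 52 - 28q + 3q^2 and AVC = VC/q = 52 - 14q + q^2.
AVC is minimized where dAVC/dq = -14 + 2q = 0, at q = 7; min AVC = 52 - 14·7 + 7^2 = $3.
With P < min AVC ($1 < $3), every unit sold adds to the loss.
Best response: produce nothing and absorb the $573 fixed cost.

Shut down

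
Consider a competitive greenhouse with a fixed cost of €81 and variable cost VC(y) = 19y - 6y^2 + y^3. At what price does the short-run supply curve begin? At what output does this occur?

€10 per unit, at y = 3

The shutdown price is the minimum of AVC. VC = 19y - 6y^2 + y^3, so AVC = 19 - 6y + y^2.
dAVC/dy = -6 + 2y = 0 gives y = 3. min AVC = 19 - 6·3 + 3^2 = 10.
The firm shuts down for any P below €10.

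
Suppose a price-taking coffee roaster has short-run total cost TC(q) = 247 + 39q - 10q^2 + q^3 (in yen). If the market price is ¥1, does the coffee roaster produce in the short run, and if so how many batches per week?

Strip out fixed cost: VC = 39q - 10q^2 + q^3. Then AVC = 39 - 10q + q^2 and MC = 39 - 20q + 3q^2.
The AVC parabola has its vertex at q = 10/2 = 5, where AVC = 39 - 10·5 + 5^2 = ¥14.
P = ¥1 lies below min AVC = ¥14; no output level covers variable cost.
Best response: produce nothing and absorb the ¥247 fixed cost.

Shut down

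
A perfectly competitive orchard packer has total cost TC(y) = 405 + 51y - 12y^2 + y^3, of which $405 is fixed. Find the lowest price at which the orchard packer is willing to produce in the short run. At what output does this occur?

$15 per unit, at y = 6

Short-run supply begins at min AVC. From VC = 51y - 12y^2 + y^3, AVC = 51 - 12y + y^2.
At the minimum of AVC, MC = AVC. MC = 51 - 24y + 3y^2; setting MC = AVC gives 2y^2 - 12y = 0, so y = 6. min AVC = 15.
The firm shuts down for any P below $15.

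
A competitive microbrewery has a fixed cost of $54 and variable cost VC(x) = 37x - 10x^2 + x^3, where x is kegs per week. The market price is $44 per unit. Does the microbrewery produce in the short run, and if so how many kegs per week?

Produce at x = 7

Strip out fixed cost: VC = 37x - 10x^2 + x^3. Then AVC = 37 - 10x + x^2 and MC = 37 - 20x + 3x^2.
AVC hits its minimum where MC = AVC, at x = 5, giving min AVC = 37 - 10·5 + 5^2 = $12.
P = $44 exceeds min AVC = $12, so the firm stays open.
Set P = MC: 44 = 37 - 20x + 3x^2 → -7 - 20x + 3x^2 = 0. The roots are x = -1/3 and x = 7; the profit-maximizing output is on the rising part of MC, so x* = 7.
Check: AVC at x = 7 is $16 ≤ P, so revenue covers variable cost.
Profit = P·x − TC = 44·7 − 166 = $142.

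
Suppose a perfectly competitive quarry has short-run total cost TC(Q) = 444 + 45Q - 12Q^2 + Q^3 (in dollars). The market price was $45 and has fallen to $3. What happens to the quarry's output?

Output falls from 8 to 0 (the firm shuts down)

MC = 45 - 24Q + 3Q^2; the shutdown threshold is min AVC = $9 (at Q = 6).
At P = $45 ≥ min AVC, set P = MC on the rising branch: Q = 8.
At P = $3 < min AVC = $9, price no longer covers variable cost at any output, so the firm shuts down: Q = 0.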